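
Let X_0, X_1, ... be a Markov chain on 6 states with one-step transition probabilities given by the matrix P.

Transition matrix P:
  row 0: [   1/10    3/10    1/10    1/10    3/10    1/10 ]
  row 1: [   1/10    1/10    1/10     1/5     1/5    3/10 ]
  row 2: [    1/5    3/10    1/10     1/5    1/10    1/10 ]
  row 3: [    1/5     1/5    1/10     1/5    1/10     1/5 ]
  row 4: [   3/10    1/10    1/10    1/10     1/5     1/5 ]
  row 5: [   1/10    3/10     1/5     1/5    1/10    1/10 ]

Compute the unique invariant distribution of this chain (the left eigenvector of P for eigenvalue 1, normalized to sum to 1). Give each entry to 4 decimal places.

π = [0.1625, 0.2077, 0.1175, 0.1667, 0.1703, 0.1752]

Balance equations π_j = Σ_i π_i·P[i][j]:
  π_0 = 1/10·π_0 + 1/10·π_1 + 1/5·π_2 + 1/5·π_3 + 3/10·π_4 + 1/10·π_5
  π_1 = 3/10·π_0 + 1/10·π_1 + 3/10·π_2 + 1/5·π_3 + 1/10·π_4 + 3/10·π_5
  π_2 = 1/10·π_0 + 1/10·π_1 + 1/10·π_2 + 1/10·π_3 + 1/10·π_4 + 1/5·π_5
  π_3 = 1/10·π_0 + 1/5·π_1 + 1/5·π_2 + 1/5·π_3 + 1/10·π_4 + 1/5·π_5
  π_4 = 3/10·π_0 + 1/5·π_1 + 1/10·π_2 + 1/10·π_3 + 1/5·π_4 + 1/10·π_5
  normalize: π_0 + π_1 + π_2 + π_3 + π_4 + π_5 = 1
Solving the linear system gives exactly π = [6404/39413, 8187/39413, 4632/39413, 6571/39413, 6712/39413, 6907/39413].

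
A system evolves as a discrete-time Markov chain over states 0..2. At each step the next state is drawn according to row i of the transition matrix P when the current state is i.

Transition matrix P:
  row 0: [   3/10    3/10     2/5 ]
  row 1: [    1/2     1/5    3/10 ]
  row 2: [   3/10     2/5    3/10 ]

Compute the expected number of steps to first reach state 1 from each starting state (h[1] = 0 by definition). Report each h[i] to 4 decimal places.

h = [2.9730, 0.0000, 2.7027]

First-step conditioning: h[1] = 0; for i ≠ 1, h[i] = 1 + Σ_k P[i][k]·h[k].
  h[0] = 1 + 3/10·h[0] + 2/5·h[2]
  h[2] = 1 + 3/10·h[0] + 3/10·h[2]
Solving the 2×2 linear system over states ≠ 1 gives exactly h = [110/37, 0, 100/37] (h[1] = 0 is the target).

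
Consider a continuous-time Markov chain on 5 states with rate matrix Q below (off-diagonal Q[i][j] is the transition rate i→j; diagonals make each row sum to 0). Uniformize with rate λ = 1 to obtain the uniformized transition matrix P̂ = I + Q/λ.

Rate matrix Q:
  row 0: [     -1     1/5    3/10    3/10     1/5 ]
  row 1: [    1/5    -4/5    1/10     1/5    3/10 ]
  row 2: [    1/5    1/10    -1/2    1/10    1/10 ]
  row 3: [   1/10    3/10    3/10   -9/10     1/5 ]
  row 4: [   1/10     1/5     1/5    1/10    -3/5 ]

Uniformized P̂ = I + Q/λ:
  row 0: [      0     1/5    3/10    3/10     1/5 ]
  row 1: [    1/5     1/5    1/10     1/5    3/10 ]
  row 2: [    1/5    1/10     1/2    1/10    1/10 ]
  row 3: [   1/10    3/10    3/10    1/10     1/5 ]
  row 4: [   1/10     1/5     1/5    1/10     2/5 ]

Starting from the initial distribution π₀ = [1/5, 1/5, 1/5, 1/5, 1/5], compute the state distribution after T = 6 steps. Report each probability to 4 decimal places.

t=0: π = [0.2000, 0.2000, 0.2000, 0.2000, 0.2000]
t=1: π = [0.1200, 0.2000, 0.2800, 0.1600, 0.2400]
t=2: π = [0.1360, 0.1880, 0.2920, 0.1440, 0.2400]
t=3: π = [0.1344, 0.1852, 0.2968, 0.1460, 0.2376]
t=4: π = [0.1348, 0.1849, 0.2986, 0.1454, 0.2364]
t=5: π = [0.1349, 0.1847, 0.2991, 0.1454, 0.2359]
t=6: π = [0.1349, 0.1846, 0.2993, 0.1454, 0.2357]

π = [0.1349, 0.1846, 0.2993, 0.1454, 0.2357]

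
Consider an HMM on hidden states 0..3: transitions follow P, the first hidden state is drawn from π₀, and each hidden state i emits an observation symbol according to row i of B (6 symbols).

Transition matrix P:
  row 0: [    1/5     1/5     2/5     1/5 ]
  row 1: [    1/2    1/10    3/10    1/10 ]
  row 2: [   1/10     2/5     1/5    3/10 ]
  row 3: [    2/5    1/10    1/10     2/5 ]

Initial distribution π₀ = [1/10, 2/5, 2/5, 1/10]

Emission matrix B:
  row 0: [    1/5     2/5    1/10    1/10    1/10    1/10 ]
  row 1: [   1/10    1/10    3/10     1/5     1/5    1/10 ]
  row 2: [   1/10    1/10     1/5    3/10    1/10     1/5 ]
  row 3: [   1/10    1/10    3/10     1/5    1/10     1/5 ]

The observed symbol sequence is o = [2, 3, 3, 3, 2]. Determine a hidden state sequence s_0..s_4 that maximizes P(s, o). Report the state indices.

path = [1, 2, 1, 2, 1]

t=0: δ = [1.000e-02, 1.200e-01, 8.000e-02, 3.000e-02]  (obs o_0=2)
t=1: δ = [6.000e-03, 6.400e-03, 1.080e-02, 4.800e-03]  ψ = [1, 2, 1, 2]  (obs o_1=3)
t=2: δ = [3.200e-04, 8.640e-04, 7.200e-04, 6.480e-04]  ψ = [1, 2, 0, 2]  (obs o_2=3)
t=3: δ = [4.320e-05, 5.760e-05, 7.776e-05, 5.184e-05]  ψ = [1, 2, 1, 3]  (obs o_3=3)
t=4: δ = [2.880e-06, 9.331e-06, 3.456e-06, 6.998e-06]  ψ = [1, 2, 0, 2]  (obs o_4=2)
backtrack: best end state = 1; path = [1, 2, 1, 2, 1]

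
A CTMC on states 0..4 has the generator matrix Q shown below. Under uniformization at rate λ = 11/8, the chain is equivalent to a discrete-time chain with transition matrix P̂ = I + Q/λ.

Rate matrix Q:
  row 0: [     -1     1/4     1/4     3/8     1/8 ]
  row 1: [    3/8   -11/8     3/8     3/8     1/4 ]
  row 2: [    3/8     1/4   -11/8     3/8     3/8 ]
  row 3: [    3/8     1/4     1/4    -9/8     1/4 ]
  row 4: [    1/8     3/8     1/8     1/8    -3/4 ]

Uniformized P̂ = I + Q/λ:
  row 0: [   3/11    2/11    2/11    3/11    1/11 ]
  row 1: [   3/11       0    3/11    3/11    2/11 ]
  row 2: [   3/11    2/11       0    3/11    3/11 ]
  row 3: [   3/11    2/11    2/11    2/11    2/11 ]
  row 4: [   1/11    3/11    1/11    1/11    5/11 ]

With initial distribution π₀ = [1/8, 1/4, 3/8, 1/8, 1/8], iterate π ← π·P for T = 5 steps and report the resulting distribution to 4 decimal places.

t=0: π = [0.1250, 0.2500, 0.3750, 0.1250, 0.1250]
t=1: π = [0.2500, 0.1477, 0.1250, 0.2386, 0.2386]
t=2: π = [0.2293, 0.1767, 0.1508, 0.2076, 0.2355]
t=3: π = [0.2299, 0.1711, 0.1490, 0.2110, 0.2389]
t=4: π = [0.2293, 0.1724, 0.1486, 0.2101, 0.2396]
t=5: π = [0.2292, 0.1723, 0.1487, 0.2101, 0.2398]

π = [0.2292, 0.1723, 0.1487, 0.2101, 0.2398]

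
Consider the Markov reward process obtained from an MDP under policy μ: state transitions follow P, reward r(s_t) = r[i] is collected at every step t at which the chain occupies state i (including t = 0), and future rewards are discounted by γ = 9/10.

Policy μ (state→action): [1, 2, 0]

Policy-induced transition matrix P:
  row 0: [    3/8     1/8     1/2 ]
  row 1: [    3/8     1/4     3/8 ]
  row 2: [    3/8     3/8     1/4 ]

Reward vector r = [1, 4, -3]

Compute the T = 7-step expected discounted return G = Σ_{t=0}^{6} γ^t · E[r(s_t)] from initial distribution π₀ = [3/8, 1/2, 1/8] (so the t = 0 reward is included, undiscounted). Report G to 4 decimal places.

t=0: π = [0.3750, 0.5000, 0.1250], E[r] = 2.0000, γ^t·E[r] = 2.000000, running G = 2.000000
t=1: π = [0.3750, 0.2188, 0.4063], E[r] = 0.0313, γ^t·E[r] = 0.028125, running G = 2.028125
t=2: π = [0.3750, 0.2539, 0.3711], E[r] = 0.2773, γ^t·E[r] = 0.224648, running G = 2.252773
t=3: π = [0.3750, 0.2495, 0.3755], E[r] = 0.2466, γ^t·E[r] = 0.179758, running G = 2.432532
t=4: π = [0.3750, 0.2501, 0.3749], E[r] = 0.2504, γ^t·E[r] = 0.164305, running G = 2.596837
t=5: π = [0.3750, 0.2500, 0.3750], E[r] = 0.2499, γ^t·E[r] = 0.147591, running G = 2.744428
t=6: π = [0.3750, 0.2500, 0.3750], E[r] = 0.2500, γ^t·E[r] = 0.132864, running G = 2.877292

G = 2.8773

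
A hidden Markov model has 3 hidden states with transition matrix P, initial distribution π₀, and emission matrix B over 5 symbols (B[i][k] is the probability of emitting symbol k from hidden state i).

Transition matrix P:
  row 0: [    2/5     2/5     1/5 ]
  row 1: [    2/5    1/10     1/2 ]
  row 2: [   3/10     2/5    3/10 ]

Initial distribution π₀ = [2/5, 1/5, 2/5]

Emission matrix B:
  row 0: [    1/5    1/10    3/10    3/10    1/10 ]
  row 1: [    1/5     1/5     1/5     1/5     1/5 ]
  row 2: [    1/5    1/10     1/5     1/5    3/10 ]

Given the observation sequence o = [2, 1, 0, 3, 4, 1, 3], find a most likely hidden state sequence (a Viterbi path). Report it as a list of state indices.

path = [0, 1, 2, 1, 2, 1, 0]

t=0: δ = [1.200e-01, 4.000e-02, 8.000e-02]  (obs o_0=2)
t=1: δ = [4.800e-03, 9.600e-03, 2.400e-03]  ψ = [0, 0, 0]  (obs o_1=1)
t=2: δ = [7.680e-04, 3.840e-04, 9.600e-04]  ψ = [1, 0, 1]  (obs o_2=0)
t=3: δ = [9.216e-05, 7.680e-05, 5.760e-05]  ψ = [0, 2, 2]  (obs o_3=3)
t=4: δ = [3.686e-06, 7.373e-06, 1.152e-05]  ψ = [0, 0, 1]  (obs o_4=4)
t=5: δ = [3.456e-07, 9.216e-07, 3.686e-07]  ψ = [2, 2, 1]  (obs o_5=1)
t=6: δ = [1.106e-07, 2.949e-08, 9.216e-08]  ψ = [1, 2, 1]  (obs o_6=3)
backtrack: best end state = 0; path = [0, 1, 2, 1, 2, 1, 0]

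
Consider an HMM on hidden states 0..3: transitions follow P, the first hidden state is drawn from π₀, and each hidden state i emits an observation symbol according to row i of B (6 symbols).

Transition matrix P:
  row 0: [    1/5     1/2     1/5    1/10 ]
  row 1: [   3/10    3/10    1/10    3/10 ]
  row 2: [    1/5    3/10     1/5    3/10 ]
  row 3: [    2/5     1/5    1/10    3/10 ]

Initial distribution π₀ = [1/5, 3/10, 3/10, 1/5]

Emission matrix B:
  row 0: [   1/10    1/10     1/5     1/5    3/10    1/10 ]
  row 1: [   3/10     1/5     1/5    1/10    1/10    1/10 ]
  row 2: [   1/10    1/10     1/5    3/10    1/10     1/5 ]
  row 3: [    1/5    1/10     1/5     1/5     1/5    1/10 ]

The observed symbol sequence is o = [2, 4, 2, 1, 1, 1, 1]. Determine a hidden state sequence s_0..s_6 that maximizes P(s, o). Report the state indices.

path = [1, 0, 1, 1, 1, 1, 1]

t=0: δ = [4.000e-02, 6.000e-02, 6.000e-02, 4.000e-02]  (obs o_0=2)
t=1: δ = [5.400e-03, 2.000e-03, 1.200e-03, 3.600e-03]  ψ = [1, 0, 2, 1]  (obs o_1=4)
t=2: δ = [2.880e-04, 5.400e-04, 2.160e-04, 2.160e-04]  ψ = [3, 0, 0, 3]  (obs o_2=2)
t=3: δ = [1.620e-05, 3.240e-05, 5.760e-06, 1.620e-05]  ψ = [1, 1, 0, 1]  (obs o_3=1)
t=4: δ = [9.720e-07, 1.944e-06, 3.240e-07, 9.720e-07]  ψ = [1, 1, 0, 1]  (obs o_4=1)
t=5: δ = [5.832e-08, 1.166e-07, 1.944e-08, 5.832e-08]  ψ = [1, 1, 0, 1]  (obs o_5=1)
t=6: δ = [3.499e-09, 6.998e-09, 1.166e-09, 3.499e-09]  ψ = [1, 1, 0, 1]  (obs o_6=1)
backtrack: best end state = 1; path = [1, 0, 1, 1, 1, 1, 1]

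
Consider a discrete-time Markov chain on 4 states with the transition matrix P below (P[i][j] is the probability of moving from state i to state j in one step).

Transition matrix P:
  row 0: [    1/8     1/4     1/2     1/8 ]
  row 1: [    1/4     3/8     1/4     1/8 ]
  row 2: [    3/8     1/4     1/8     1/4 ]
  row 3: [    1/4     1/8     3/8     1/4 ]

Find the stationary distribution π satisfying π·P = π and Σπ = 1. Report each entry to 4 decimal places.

π = [0.2555, 0.2592, 0.2996, 0.1857]

Balance equations π_j = Σ_i π_i·P[i][j]:
  π_0 = 1/8·π_0 + 1/4·π_1 + 3/8·π_2 + 1/4·π_3
  π_1 = 1/4·π_0 + 3/8·π_1 + 1/4·π_2 + 1/8·π_3
  π_2 = 1/2·π_0 + 1/4·π_1 + 1/8·π_2 + 3/8·π_3
  normalize: π_0 + π_1 + π_2 + π_3 = 1
Solving the linear system gives exactly π = [139/544, 141/544, 163/544, 101/544].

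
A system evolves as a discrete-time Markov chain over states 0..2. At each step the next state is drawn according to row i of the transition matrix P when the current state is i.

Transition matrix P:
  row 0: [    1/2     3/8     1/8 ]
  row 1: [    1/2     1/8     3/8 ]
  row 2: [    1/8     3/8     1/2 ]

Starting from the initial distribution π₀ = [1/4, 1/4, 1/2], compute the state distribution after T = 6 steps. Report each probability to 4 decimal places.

t=0: π = [0.2500, 0.2500, 0.5000]
t=1: π = [0.3125, 0.3125, 0.3750]
t=2: π = [0.3594, 0.2969, 0.3438]
t=3: π = [0.3711, 0.3008, 0.3281]
t=4: π = [0.3770, 0.2998, 0.3232]
t=5: π = [0.3788, 0.3000, 0.3212]
t=6: π = [0.3796, 0.3000, 0.3204]

π = [0.3796, 0.3000, 0.3204]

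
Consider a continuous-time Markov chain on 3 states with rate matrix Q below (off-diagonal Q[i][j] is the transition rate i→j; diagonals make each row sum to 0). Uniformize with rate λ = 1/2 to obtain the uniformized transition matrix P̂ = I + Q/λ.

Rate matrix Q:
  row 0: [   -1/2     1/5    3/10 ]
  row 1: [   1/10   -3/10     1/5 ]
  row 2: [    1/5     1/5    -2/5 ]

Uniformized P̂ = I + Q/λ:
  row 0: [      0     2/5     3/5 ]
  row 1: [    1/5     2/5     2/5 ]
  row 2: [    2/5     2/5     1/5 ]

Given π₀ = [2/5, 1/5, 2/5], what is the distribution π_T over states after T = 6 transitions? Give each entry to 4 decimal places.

t=0: π = [0.4000, 0.2000, 0.4000]
t=1: π = [0.2000, 0.4000, 0.4000]
t=2: π = [0.2400, 0.4000, 0.3600]
t=3: π = [0.2240, 0.4000, 0.3760]
t=4: π = [0.2304, 0.4000, 0.3696]
t=5: π = [0.2278, 0.4000, 0.3722]
t=6: π = [0.2289, 0.4000, 0.3711]

π = [0.2289, 0.4000, 0.3711]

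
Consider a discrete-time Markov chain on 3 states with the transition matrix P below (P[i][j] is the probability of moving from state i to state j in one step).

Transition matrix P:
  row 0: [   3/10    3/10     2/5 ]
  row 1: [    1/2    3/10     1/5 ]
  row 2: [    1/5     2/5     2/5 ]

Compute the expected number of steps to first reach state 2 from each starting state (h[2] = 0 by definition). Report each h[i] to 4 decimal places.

h = [2.9412, 3.5294, 0.0000]

First-step conditioning: h[2] = 0; for i ≠ 2, h[i] = 1 + Σ_k P[i][k]·h[k].
  h[0] = 1 + 3/10·h[0] + 3/10·h[1]
  h[1] = 1 + 1/2·h[0] + 3/10·h[1]
Solving the 2×2 linear system over states ≠ 2 gives exactly h = [50/17, 60/17, 0] (h[2] = 0 is the target).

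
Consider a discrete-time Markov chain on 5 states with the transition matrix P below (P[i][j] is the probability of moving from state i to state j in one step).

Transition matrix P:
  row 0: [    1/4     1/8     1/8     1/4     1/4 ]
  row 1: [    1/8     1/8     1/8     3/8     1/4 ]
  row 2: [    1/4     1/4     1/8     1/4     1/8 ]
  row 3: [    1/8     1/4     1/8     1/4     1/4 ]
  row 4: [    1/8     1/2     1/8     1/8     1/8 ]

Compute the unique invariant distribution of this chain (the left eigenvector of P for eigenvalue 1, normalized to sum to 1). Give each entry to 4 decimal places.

π = [0.1607, 0.2507, 0.1250, 0.2553, 0.2083]

Balance equations π_j = Σ_i π_i·P[i][j]:
  π_0 = 1/4·π_0 + 1/8·π_1 + 1/4·π_2 + 1/8·π_3 + 1/8·π_4
  π_1 = 1/8·π_0 + 1/8·π_1 + 1/4·π_2 + 1/4·π_3 + 1/2·π_4
  π_2 = 1/8·π_0 + 1/8·π_1 + 1/8·π_2 + 1/8·π_3 + 1/8·π_4
  π_3 = 1/4·π_0 + 3/8·π_1 + 1/4·π_2 + 1/4·π_3 + 1/8·π_4
  normalize: π_0 + π_1 + π_2 + π_3 + π_4 = 1
Solving the linear system gives exactly π = [9/56, 379/1512, 1/8, 193/756, 5/24].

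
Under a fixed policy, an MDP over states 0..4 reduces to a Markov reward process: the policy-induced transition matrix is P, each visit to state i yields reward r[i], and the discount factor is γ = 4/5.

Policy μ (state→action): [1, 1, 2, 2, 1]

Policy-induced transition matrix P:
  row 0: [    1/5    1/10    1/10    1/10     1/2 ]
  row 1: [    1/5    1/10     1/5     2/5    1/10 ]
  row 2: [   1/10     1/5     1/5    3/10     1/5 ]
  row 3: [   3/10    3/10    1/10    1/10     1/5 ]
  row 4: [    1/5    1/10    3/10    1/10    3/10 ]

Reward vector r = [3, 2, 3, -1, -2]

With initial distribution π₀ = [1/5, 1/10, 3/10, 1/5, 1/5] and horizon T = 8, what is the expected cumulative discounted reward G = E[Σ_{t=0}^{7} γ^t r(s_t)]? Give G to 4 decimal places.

t=0: π = [0.2000, 0.1000, 0.3000, 0.2000, 0.2000], E[r] = 1.1000, γ^t·E[r] = 1.100000, running G = 1.100000
t=1: π = [0.1900, 0.1700, 0.1800, 0.1900, 0.2700], E[r] = 0.7200, γ^t·E[r] = 0.576000, running G = 1.676000
t=2: π = [0.2010, 0.1560, 0.1890, 0.1870, 0.2670], E[r] = 0.7610, γ^t·E[r] = 0.487040, running G = 2.163040
t=3: π = [0.1998, 0.1563, 0.1879, 0.1846, 0.2714], E[r] = 0.7483, γ^t·E[r] = 0.383130, running G = 2.546170
t=4: π = [0.1997, 0.1557, 0.1887, 0.1845, 0.2715], E[r] = 0.7492, γ^t·E[r] = 0.306856, running G = 2.853026
t=5: π = [0.1996, 0.1558, 0.1887, 0.1845, 0.2715], E[r] = 0.7490, γ^t·E[r] = 0.245448, running G = 3.098474
t=6: π = [0.1996, 0.1558, 0.1887, 0.1845, 0.2714], E[r] = 0.7491, γ^t·E[r] = 0.196376, running G = 3.294850
t=7: π = [0.1996, 0.1558, 0.1887, 0.1845, 0.2714], E[r] = 0.7491, γ^t·E[r] = 0.157102, running G = 3.451951

G = 3.4520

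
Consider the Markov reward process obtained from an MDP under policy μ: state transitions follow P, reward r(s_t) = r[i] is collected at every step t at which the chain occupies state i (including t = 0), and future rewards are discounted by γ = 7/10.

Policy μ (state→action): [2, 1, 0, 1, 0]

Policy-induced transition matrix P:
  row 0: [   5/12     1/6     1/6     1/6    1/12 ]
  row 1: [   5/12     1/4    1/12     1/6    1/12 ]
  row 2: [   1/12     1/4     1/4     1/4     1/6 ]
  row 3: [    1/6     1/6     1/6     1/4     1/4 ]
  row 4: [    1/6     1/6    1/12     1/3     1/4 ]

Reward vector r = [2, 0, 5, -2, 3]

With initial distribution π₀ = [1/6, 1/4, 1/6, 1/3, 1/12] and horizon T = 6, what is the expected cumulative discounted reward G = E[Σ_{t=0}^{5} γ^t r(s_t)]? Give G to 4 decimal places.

t=0: π = [0.1667, 0.2500, 0.1667, 0.3333, 0.0833], E[r] = 0.7500, γ^t·E[r] = 0.750000, running G = 0.750000
t=1: π = [0.2569, 0.2014, 0.1528, 0.2222, 0.1667], E[r] = 1.3333, γ^t·E[r] = 0.933333, running G = 1.683333
t=2: π = [0.2685, 0.1962, 0.1487, 0.2257, 0.1609], E[r] = 1.3119, γ^t·E[r] = 0.642841, running G = 2.326175
t=3: π = [0.2704, 0.1954, 0.1493, 0.2247, 0.1602], E[r] = 1.3185, γ^t·E[r] = 0.452255, running G = 2.778430
t=4: π = [0.2707, 0.1954, 0.1495, 0.2245, 0.1599], E[r] = 1.3195, γ^t·E[r] = 0.316803, running G = 3.095233
t=5: π = [0.2707, 0.1954, 0.1495, 0.2245, 0.1599], E[r] = 1.3196, γ^t·E[r] = 0.221793, running G = 3.317027

G = 3.3170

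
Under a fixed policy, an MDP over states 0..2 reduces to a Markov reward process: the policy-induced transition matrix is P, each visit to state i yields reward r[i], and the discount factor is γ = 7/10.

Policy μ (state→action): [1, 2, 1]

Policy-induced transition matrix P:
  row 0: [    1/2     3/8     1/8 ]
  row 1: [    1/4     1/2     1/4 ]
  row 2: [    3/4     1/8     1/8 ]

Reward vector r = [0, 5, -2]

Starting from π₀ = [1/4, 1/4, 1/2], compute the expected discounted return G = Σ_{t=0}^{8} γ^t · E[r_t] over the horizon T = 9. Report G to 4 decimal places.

G = 3.3379

t=0: π = [0.2500, 0.2500, 0.5000], E[r] = 0.2500, γ^t·E[r] = 0.250000, running G = 0.250000
t=1: π = [0.5625, 0.2813, 0.1563], E[r] = 1.0938, γ^t·E[r] = 0.765625, running G = 1.015625
t=2: π = [0.4688, 0.3711, 0.1602], E[r] = 1.5352, γ^t·E[r] = 0.752227, running G = 1.767852
t=3: π = [0.4473, 0.3813, 0.1714], E[r] = 1.5640, γ^t·E[r] = 0.536440, running G = 2.304292
t=4: π = [0.4475, 0.3798, 0.1727], E[r] = 1.5538, γ^t·E[r] = 0.373061, running G = 2.677352
t=5: π = [0.4482, 0.3793, 0.1725], E[r] = 1.5516, γ^t·E[r] = 0.260777, running G = 2.938129
t=6: π = [0.4483, 0.3793, 0.1724], E[r] = 1.5516, γ^t·E[r] = 0.182549, running G = 3.120679
t=7: π = [0.4483, 0.3793, 0.1724], E[r] = 1.5517, γ^t·E[r] = 0.127791, running G = 3.248469
t=8: π = [0.4483, 0.3793, 0.1724], E[r] = 1.5517, γ^t·E[r] = 0.089454, running G = 3.337923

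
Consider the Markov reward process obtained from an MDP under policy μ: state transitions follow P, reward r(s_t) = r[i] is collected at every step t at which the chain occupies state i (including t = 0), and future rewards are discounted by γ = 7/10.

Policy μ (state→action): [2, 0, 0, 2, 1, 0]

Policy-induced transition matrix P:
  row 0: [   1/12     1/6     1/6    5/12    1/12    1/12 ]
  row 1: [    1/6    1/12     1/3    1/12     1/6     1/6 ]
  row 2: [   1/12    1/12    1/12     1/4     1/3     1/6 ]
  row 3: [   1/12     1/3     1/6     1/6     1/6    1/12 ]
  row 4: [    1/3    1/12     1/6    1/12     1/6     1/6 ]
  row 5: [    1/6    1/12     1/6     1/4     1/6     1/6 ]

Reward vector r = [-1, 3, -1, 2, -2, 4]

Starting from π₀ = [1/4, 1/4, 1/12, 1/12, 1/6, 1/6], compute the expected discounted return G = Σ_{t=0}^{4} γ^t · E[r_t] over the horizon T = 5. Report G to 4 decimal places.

t=0: π = [0.2500, 0.2500, 0.0833, 0.0833, 0.1667, 0.1667], E[r] = 0.9167, γ^t·E[r] = 0.916667, running G = 0.916667
t=1: π = [0.1597, 0.1250, 0.2014, 0.2153, 0.1597, 0.1389], E[r] = 0.6806, γ^t·E[r] = 0.476389, running G = 1.393056
t=2: π = [0.1453, 0.1505, 0.1707, 0.2112, 0.1869, 0.1354], E[r] = 0.7257, γ^t·E[r] = 0.355590, running G = 1.748646
t=3: π = [0.1539, 0.1482, 0.1775, 0.2004, 0.1830, 0.1370], E[r] = 0.6959, γ^t·E[r] = 0.238691, running G = 1.987337
t=4: π = [0.1529, 0.1463, 0.1766, 0.2037, 0.1834, 0.1371], E[r] = 0.6985, γ^t·E[r] = 0.167715, running G = 2.155051

G = 2.1551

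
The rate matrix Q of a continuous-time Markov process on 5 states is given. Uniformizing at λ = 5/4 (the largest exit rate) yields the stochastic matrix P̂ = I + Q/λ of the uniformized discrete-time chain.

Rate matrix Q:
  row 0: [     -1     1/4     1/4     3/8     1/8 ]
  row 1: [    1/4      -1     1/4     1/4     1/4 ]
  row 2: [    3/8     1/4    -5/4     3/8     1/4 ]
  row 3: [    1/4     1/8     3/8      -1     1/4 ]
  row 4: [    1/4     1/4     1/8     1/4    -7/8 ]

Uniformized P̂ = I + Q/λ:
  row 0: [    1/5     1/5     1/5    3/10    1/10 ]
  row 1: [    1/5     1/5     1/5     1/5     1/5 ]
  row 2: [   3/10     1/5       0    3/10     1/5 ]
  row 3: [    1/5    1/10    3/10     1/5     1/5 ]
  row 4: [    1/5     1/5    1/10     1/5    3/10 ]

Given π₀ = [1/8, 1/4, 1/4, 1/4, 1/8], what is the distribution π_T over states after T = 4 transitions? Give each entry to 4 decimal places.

t=0: π = [0.1250, 0.2500, 0.2500, 0.2500, 0.1250]
t=1: π = [0.2250, 0.1750, 0.1625, 0.2375, 0.2000]
t=2: π = [0.2163, 0.1763, 0.1713, 0.2388, 0.1975]
t=3: π = [0.2171, 0.1761, 0.1699, 0.2388, 0.1981]
t=4: π = [0.2170, 0.1761, 0.1701, 0.2387, 0.1981]

π = [0.2170, 0.1761, 0.1701, 0.2387, 0.1981]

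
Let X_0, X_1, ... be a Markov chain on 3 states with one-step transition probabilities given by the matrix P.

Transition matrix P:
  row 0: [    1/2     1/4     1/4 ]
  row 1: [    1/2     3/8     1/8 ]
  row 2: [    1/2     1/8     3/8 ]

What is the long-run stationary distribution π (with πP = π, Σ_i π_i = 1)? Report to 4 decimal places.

π = [0.5000, 0.2500, 0.2500]

Balance equations π_j = Σ_i π_i·P[i][j]:
  π_0 = 1/2·π_0 + 1/2·π_1 + 1/2·π_2
  π_1 = 1/4·π_0 + 3/8·π_1 + 1/8·π_2
  normalize: π_0 + π_1 + π_2 = 1
Solving the linear system gives exactly π = [1/2, 1/4, 1/4].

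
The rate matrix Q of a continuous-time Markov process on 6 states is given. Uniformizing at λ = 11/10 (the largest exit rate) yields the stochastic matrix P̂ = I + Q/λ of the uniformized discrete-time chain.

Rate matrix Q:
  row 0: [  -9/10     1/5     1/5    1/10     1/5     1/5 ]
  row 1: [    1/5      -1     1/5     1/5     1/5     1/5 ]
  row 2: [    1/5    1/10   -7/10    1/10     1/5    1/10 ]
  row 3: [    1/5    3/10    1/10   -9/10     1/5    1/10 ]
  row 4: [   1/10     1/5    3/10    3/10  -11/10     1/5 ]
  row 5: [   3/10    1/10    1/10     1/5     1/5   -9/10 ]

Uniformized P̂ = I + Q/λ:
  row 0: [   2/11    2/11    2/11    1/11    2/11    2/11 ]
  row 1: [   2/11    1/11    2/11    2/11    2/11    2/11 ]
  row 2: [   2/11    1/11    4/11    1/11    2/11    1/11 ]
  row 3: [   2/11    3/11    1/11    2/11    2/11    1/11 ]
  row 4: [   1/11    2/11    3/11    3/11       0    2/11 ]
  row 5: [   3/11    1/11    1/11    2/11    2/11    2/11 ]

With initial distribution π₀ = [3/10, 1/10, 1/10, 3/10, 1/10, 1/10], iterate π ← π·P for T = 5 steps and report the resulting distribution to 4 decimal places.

t=0: π = [0.3000, 0.1000, 0.1000, 0.3000, 0.1000, 0.1000]
t=1: π = [0.1818, 0.1818, 0.1727, 0.1545, 0.1636, 0.1455]
t=2: π = [0.1802, 0.1504, 0.2008, 0.1645, 0.1521, 0.1521]
t=3: π = [0.1818, 0.1510, 0.2034, 0.1610, 0.1542, 0.1486]
t=4: π = [0.1813, 0.1507, 0.2047, 0.1608, 0.1538, 0.1487]
t=5: π = [0.1814, 0.1506, 0.2049, 0.1607, 0.1539, 0.1486]

π = [0.1814, 0.1506, 0.2049, 0.1607, 0.1539, 0.1486]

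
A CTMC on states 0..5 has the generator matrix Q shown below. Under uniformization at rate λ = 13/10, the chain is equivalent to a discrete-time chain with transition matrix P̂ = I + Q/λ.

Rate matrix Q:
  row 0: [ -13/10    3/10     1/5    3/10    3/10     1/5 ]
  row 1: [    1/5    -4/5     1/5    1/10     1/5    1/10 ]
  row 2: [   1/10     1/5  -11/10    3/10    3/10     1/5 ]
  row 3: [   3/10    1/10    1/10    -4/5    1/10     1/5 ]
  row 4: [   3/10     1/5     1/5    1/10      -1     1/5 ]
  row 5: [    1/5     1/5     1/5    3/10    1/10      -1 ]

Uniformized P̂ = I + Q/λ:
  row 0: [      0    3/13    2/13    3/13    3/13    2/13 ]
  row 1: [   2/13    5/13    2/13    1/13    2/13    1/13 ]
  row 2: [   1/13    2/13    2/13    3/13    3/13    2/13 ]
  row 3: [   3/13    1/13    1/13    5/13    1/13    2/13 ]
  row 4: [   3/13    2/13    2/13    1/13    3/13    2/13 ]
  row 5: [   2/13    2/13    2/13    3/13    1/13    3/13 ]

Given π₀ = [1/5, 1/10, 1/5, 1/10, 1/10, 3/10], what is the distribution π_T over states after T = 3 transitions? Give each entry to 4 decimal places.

t=0: π = [0.2000, 0.1000, 0.2000, 0.1000, 0.1000, 0.3000]
t=1: π = [0.1231, 0.1846, 0.1462, 0.2154, 0.1615, 0.1692]
t=2: π = [0.1527, 0.1893, 0.1373, 0.2107, 0.1574, 0.1527]
t=3: π = [0.1481, 0.1931, 0.1376, 0.2098, 0.1603, 0.1510]

π = [0.1481, 0.1931, 0.1376, 0.2098, 0.1603, 0.1510]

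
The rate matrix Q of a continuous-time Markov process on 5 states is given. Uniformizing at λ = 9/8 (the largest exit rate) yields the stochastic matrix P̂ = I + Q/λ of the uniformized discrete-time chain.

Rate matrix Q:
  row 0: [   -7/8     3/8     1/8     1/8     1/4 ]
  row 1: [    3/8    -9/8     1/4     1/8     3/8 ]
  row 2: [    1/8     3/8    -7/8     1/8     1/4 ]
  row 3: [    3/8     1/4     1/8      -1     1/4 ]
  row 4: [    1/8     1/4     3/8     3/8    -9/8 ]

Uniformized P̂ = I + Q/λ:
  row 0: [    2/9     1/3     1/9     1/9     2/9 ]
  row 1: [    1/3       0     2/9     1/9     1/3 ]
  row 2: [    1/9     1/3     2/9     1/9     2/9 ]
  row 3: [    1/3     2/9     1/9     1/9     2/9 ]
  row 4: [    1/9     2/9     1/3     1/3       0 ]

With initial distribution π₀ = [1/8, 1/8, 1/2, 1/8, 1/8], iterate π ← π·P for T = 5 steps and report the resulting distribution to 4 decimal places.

t=0: π = [0.1250, 0.1250, 0.5000, 0.1250, 0.1250]
t=1: π = [0.1806, 0.2639, 0.2083, 0.1389, 0.2083]
t=2: π = [0.2207, 0.2068, 0.2099, 0.1574, 0.2052]
t=3: π = [0.2166, 0.2241, 0.2030, 0.1567, 0.1996]
t=4: π = [0.2198, 0.2190, 0.2029, 0.1555, 0.2028]
t=5: π = [0.2188, 0.2205, 0.2031, 0.1562, 0.2015]

π = [0.2188, 0.2205, 0.2031, 0.1562, 0.2015]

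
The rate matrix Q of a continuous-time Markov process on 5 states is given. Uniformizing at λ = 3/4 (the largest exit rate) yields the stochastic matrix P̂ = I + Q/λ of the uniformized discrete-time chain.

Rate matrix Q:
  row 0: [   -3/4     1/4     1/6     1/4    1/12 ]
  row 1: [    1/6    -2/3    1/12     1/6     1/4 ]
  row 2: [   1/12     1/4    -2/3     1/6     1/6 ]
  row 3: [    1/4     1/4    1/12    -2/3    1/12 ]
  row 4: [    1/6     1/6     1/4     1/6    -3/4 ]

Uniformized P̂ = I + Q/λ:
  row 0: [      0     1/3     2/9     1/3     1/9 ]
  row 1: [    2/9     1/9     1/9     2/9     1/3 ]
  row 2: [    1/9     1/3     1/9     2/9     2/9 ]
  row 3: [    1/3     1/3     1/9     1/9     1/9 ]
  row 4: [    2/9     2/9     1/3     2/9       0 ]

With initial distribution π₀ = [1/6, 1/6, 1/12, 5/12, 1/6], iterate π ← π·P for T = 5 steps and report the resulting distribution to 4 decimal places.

t=0: π = [0.1667, 0.1667, 0.0833, 0.4167, 0.1667]
t=1: π = [0.2222, 0.2778, 0.1667, 0.1944, 0.1389]
t=2: π = [0.1759, 0.2562, 0.1667, 0.2253, 0.1759]
t=3: π = [0.1896, 0.2569, 0.1698, 0.2167, 0.1670]
t=4: π = [0.1853, 0.2577, 0.1693, 0.2192, 0.1685]
t=5: π = [0.1866, 0.2573, 0.1691, 0.2185, 0.1685]

π = [0.1866, 0.2573, 0.1691, 0.2185, 0.1685]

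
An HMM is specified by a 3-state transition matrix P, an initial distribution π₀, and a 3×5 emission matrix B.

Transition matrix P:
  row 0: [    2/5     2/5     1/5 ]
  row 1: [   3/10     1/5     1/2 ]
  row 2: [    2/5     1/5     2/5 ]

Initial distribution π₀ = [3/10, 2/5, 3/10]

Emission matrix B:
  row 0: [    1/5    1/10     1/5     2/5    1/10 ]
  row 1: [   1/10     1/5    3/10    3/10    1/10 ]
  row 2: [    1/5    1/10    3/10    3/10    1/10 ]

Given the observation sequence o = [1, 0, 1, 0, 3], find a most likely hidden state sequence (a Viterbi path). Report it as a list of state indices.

t=0: δ = [3.000e-02, 8.000e-02, 3.000e-02]  (obs o_0=1)
t=1: δ = [4.800e-03, 1.600e-03, 8.000e-03]  ψ = [1, 1, 1]  (obs o_1=0)
t=2: δ = [3.200e-04, 3.840e-04, 3.200e-04]  ψ = [2, 0, 2]  (obs o_2=1)
t=3: δ = [2.560e-05, 1.280e-05, 3.840e-05]  ψ = [0, 0, 1]  (obs o_3=0)
t=4: δ = [6.144e-06, 3.072e-06, 4.608e-06]  ψ = [2, 0, 2]  (obs o_4=3)
backtrack: best end state = 0; path = [1, 0, 1, 2, 0]

path = [1, 0, 1, 2, 0]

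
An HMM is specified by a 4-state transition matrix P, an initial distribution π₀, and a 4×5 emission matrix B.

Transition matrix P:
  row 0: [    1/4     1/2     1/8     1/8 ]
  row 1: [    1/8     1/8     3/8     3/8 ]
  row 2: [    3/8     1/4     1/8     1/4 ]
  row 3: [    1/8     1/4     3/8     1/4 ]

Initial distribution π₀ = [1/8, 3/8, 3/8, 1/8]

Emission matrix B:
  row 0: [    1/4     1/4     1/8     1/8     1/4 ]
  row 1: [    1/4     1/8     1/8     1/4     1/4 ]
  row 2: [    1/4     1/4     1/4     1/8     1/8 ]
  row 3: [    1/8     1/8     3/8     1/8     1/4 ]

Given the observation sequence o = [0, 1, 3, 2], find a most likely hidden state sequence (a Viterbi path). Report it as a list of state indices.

t=0: δ = [3.125e-02, 9.375e-02, 9.375e-02, 1.562e-02]  (obs o_0=0)
t=1: δ = [8.789e-03, 2.930e-03, 8.789e-03, 4.395e-03]  ψ = [2, 2, 1, 1]  (obs o_1=1)
t=2: δ = [4.120e-04, 1.099e-03, 2.060e-04, 2.747e-04]  ψ = [2, 0, 3, 2]  (obs o_2=3)
t=3: δ = [1.717e-05, 2.575e-05, 1.030e-04, 1.545e-04]  ψ = [1, 0, 1, 1]  (obs o_3=2)
backtrack: best end state = 3; path = [2, 0, 1, 3]

path = [2, 0, 1, 3]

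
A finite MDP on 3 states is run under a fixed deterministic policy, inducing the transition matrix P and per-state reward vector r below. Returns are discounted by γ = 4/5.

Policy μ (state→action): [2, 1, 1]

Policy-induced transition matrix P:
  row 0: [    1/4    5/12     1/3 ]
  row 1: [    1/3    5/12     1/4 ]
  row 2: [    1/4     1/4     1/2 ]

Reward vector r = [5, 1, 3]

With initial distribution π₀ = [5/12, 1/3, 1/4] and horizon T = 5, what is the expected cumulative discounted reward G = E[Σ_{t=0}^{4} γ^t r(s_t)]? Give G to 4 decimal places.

t=0: π = [0.4167, 0.3333, 0.2500], E[r] = 3.1667, γ^t·E[r] = 3.166667, running G = 3.166667
t=1: π = [0.2778, 0.3750, 0.3472], E[r] = 2.8056, γ^t·E[r] = 2.244444, running G = 5.411111
t=2: π = [0.2813, 0.3588, 0.3600], E[r] = 2.8449, γ^t·E[r] = 1.820741, running G = 7.231852
t=3: π = [0.2799, 0.3567, 0.3634], E[r] = 2.8465, γ^t·E[r] = 1.457383, running G = 8.689235
t=4: π = [0.2797, 0.3561, 0.3642], E[r] = 2.8473, γ^t·E[r] = 1.166235, running G = 9.855470

G = 9.8555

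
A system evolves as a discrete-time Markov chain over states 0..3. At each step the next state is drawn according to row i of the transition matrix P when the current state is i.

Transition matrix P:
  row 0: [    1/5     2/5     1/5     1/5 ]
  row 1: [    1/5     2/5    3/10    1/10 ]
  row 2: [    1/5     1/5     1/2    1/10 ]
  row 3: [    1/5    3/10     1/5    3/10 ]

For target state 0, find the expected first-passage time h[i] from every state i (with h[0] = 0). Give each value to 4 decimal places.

First-step conditioning: h[0] = 0; for i ≠ 0, h[i] = 1 + Σ_k P[i][k]·h[k].
  h[1] = 1 + 2/5·h[1] + 3/10·h[2] + 1/10·h[3]
  h[2] = 1 + 1/5·h[1] + 1/2·h[2] + 1/10·h[3]
  h[3] = 1 + 3/10·h[1] + 1/5·h[2] + 3/10·h[3]
Solving the 3×3 linear system over states ≠ 0 gives exactly h = [0, 5, 5, 5] (h[0] = 0 is the target).

h = [0.0000, 5.0000, 5.0000, 5.0000]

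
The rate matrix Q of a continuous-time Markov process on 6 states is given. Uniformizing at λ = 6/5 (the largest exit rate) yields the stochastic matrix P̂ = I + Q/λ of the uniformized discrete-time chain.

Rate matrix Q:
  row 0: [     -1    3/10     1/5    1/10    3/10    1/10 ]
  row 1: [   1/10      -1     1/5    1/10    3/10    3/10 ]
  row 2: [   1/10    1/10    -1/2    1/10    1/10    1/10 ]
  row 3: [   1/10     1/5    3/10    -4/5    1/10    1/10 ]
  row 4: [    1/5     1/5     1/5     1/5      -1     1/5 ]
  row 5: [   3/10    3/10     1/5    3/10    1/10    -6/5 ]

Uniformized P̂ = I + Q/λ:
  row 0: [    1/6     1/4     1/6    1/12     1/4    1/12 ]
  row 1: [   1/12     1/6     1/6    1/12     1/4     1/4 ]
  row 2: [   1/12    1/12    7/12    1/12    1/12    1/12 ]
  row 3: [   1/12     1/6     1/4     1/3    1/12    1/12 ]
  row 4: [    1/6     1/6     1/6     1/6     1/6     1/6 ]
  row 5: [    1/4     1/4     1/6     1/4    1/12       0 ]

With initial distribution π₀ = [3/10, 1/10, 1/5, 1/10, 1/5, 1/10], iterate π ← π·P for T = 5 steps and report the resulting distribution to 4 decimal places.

π = [0.1246, 0.1612, 0.3060, 0.1523, 0.1431, 0.1128]

t=0: π = [0.3000, 0.1000, 0.2000, 0.1000, 0.2000, 0.1000]
t=1: π = [0.1417, 0.1833, 0.2583, 0.1417, 0.1667, 0.1083]
t=2: π = [0.1271, 0.1660, 0.2861, 0.1507, 0.1514, 0.1188]
t=3: π = [0.1263, 0.1633, 0.2984, 0.1534, 0.1448, 0.1137]
t=4: π = [0.1249, 0.1618, 0.3038, 0.1527, 0.1437, 0.1131]
t=5: π = [0.1246, 0.1612, 0.3060, 0.1523, 0.1431, 0.1128]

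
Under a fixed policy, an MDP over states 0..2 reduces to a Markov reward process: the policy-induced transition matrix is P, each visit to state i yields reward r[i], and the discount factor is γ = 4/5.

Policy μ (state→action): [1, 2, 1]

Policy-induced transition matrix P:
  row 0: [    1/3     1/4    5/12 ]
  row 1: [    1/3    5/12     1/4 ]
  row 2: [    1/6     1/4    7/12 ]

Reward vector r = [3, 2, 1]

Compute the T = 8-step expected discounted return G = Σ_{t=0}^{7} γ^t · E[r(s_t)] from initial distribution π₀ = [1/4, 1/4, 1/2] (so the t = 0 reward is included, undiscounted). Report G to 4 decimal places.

G = 7.4748

t=0: π = [0.2500, 0.2500, 0.5000], E[r] = 1.7500, γ^t·E[r] = 1.750000, running G = 1.750000
t=1: π = [0.2500, 0.2917, 0.4583], E[r] = 1.7917, γ^t·E[r] = 1.433333, running G = 3.183333
t=2: π = [0.2569, 0.2986, 0.4444], E[r] = 1.8125, γ^t·E[r] = 1.160000, running G = 4.343333
t=3: π = [0.2593, 0.2998, 0.4410], E[r] = 1.8183, γ^t·E[r] = 0.930963, running G = 5.274296
t=4: π = [0.2598, 0.3000, 0.4402], E[r] = 1.8196, γ^t·E[r] = 0.745323, running G = 6.019620
t=5: π = [0.2600, 0.3000, 0.4400], E[r] = 1.8199, γ^t·E[r] = 0.596354, running G = 6.615973
t=6: π = [0.2600, 0.3000, 0.4400], E[r] = 1.8200, γ^t·E[r] = 0.477098, running G = 7.093072
t=7: π = [0.2600, 0.3000, 0.4400], E[r] = 1.8200, γ^t·E[r] = 0.381681, running G = 7.474753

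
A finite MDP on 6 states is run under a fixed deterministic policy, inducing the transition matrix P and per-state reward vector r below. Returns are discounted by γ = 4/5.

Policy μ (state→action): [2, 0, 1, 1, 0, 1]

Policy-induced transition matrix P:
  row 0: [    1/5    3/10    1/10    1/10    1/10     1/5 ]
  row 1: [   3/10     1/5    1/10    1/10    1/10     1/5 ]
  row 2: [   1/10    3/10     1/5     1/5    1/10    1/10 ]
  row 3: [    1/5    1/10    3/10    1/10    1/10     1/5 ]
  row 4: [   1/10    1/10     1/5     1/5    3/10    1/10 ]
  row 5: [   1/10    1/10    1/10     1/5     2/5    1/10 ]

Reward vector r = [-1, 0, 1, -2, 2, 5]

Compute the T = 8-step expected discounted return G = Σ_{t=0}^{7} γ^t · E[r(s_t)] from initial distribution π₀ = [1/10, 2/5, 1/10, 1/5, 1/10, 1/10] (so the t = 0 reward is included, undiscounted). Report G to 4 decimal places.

t=0: π = [0.1000, 0.4000, 0.1000, 0.2000, 0.1000, 0.1000], E[r] = 0.3000, γ^t·E[r] = 0.300000, running G = 0.300000
t=1: π = [0.2100, 0.1800, 0.1600, 0.1300, 0.1500, 0.1700], E[r] = 0.8400, γ^t·E[r] = 0.672000, running G = 0.972000
t=2: π = [0.1700, 0.1920, 0.1570, 0.1480, 0.1810, 0.1520], E[r] = 0.8130, γ^t·E[r] = 0.520320, running G = 1.492320
t=3: π = [0.1702, 0.1846, 0.1634, 0.1490, 0.1818, 0.1510], E[r] = 0.8138, γ^t·E[r] = 0.416666, running G = 1.908986
t=4: π = [0.1688, 0.1852, 0.1643, 0.1496, 0.1817, 0.1504], E[r] = 0.8115, γ^t·E[r] = 0.332374, running G = 2.241360
t=5: π = [0.1689, 0.1852, 0.1645, 0.1496, 0.1814, 0.1504], E[r] = 0.8111, γ^t·E[r] = 0.265775, running G = 2.507134
t=6: π = [0.1689, 0.1852, 0.1645, 0.1496, 0.1814, 0.1504], E[r] = 0.8110, γ^t·E[r] = 0.212601, running G = 2.719735
t=7: π = [0.1689, 0.1852, 0.1645, 0.1496, 0.1814, 0.1504], E[r] = 0.8110, γ^t·E[r] = 0.170080, running G = 2.889815

G = 2.8898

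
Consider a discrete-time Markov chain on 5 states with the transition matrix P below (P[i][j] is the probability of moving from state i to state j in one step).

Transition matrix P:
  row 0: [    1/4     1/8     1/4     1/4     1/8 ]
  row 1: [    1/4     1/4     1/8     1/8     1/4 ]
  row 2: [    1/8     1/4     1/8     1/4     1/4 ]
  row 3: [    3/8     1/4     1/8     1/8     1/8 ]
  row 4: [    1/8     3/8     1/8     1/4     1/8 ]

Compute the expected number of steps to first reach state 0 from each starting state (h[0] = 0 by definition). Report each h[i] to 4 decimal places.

h = [0.0000, 4.3541, 4.8239, 3.7577, 4.7717]

First-step conditioning: h[0] = 0; for i ≠ 0, h[i] = 1 + Σ_k P[i][k]·h[k].
  h[1] = 1 + 1/4·h[1] + 1/8·h[2] + 1/8·h[3] + 1/4·h[4]
  h[2] = 1 + 1/4·h[1] + 1/8·h[2] + 1/4·h[3] + 1/4·h[4]
  h[3] = 1 + 1/4·h[1] + 1/8·h[2] + 1/8·h[3] + 1/8·h[4]
  h[4] = 1 + 3/8·h[1] + 1/8·h[2] + 1/4·h[3] + 1/8·h[4]
Solving the 4×4 linear system over states ≠ 0 gives exactly h = [0, 4672/1073, 5176/1073, 4032/1073, 5120/1073] (h[0] = 0 is the target).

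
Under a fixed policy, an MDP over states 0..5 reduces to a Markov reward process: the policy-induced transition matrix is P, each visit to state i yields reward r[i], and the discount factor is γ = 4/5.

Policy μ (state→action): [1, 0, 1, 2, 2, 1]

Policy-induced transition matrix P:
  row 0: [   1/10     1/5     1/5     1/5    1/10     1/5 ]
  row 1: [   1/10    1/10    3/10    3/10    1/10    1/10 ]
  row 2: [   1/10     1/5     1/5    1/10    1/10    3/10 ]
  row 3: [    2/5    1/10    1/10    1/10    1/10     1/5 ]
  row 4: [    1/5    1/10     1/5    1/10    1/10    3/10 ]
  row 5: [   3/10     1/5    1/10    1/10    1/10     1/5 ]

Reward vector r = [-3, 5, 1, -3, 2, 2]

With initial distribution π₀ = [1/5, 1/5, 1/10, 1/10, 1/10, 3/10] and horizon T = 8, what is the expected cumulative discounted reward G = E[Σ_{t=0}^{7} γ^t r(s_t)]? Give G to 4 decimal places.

t=0: π = [0.2000, 0.2000, 0.1000, 0.1000, 0.1000, 0.3000], E[r] = 1.0000, γ^t·E[r] = 1.000000, running G = 1.000000
t=1: π = [0.2000, 0.1600, 0.1800, 0.1600, 0.1000, 0.2000], E[r] = 0.5000, γ^t·E[r] = 0.400000, running G = 1.400000
t=2: π = [0.1980, 0.1580, 0.1800, 0.1520, 0.1000, 0.2120], E[r] = 0.5440, γ^t·E[r] = 0.348160, running G = 1.748160
t=3: π = [0.1980, 0.1590, 0.1794, 0.1514, 0.1000, 0.2122], E[r] = 0.5506, γ^t·E[r] = 0.281907, running G = 2.030067
t=4: π = [0.1979, 0.1590, 0.1795, 0.1516, 0.1000, 0.2120], E[r] = 0.5500, γ^t·E[r] = 0.225296, running G = 2.255364
t=5: π = [0.1979, 0.1589, 0.1795, 0.1516, 0.1000, 0.2121], E[r] = 0.5500, γ^t·E[r] = 0.180214, running G = 2.435578
t=6: π = [0.1979, 0.1589, 0.1795, 0.1516, 0.1000, 0.2121], E[r] = 0.5500, γ^t·E[r] = 0.144179, running G = 2.579757
t=7: π = [0.1979, 0.1589, 0.1795, 0.1516, 0.1000, 0.2121], E[r] = 0.5500, γ^t·E[r] = 0.115342, running G = 2.695099

G = 2.6951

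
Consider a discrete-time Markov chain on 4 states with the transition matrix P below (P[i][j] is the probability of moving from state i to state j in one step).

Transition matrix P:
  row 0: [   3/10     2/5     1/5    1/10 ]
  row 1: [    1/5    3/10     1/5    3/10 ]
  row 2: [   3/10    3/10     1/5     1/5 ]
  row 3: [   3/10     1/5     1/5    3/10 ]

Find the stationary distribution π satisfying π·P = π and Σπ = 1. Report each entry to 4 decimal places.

Balance equations π_j = Σ_i π_i·P[i][j]:
  π_0 = 3/10·π_0 + 1/5·π_1 + 3/10·π_2 + 3/10·π_3
  π_1 = 2/5·π_0 + 3/10·π_1 + 3/10·π_2 + 1/5·π_3
  π_2 = 1/5·π_0 + 1/5·π_1 + 1/5·π_2 + 1/5·π_3
  normalize: π_0 + π_1 + π_2 + π_3 = 1
Solving the linear system gives exactly π = [31/115, 7/23, 1/5, 26/115].

π = [0.2696, 0.3043, 0.2000, 0.2261]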